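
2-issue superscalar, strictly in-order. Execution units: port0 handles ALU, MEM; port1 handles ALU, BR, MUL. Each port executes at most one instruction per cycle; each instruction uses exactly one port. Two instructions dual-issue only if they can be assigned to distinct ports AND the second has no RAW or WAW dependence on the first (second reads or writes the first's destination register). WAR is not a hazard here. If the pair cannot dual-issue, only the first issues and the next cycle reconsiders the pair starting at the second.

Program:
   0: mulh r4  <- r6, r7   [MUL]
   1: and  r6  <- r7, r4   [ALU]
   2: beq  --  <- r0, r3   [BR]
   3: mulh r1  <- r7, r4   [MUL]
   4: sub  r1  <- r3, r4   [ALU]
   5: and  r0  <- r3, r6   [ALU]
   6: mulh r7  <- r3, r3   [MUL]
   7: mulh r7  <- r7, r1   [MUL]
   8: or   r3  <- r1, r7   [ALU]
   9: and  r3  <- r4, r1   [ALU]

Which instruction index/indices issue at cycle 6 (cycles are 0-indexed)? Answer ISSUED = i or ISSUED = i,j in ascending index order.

ISSUED = 8

c0: i0 mulh.MUL  RAW r4
c1: i1,i2 and.ALU+beq.BR  2-wide
c2: i3 mulh.MUL  WAW r1
c3: i4,i5 sub.ALU+and.ALU  2-wide
c4: i6 mulh.MUL  no-port MUL/MUL
c5: i7 mulh.MUL  RAW r7
c6: i8 or.ALU  WAW r3
c7: i9 and.ALU  tail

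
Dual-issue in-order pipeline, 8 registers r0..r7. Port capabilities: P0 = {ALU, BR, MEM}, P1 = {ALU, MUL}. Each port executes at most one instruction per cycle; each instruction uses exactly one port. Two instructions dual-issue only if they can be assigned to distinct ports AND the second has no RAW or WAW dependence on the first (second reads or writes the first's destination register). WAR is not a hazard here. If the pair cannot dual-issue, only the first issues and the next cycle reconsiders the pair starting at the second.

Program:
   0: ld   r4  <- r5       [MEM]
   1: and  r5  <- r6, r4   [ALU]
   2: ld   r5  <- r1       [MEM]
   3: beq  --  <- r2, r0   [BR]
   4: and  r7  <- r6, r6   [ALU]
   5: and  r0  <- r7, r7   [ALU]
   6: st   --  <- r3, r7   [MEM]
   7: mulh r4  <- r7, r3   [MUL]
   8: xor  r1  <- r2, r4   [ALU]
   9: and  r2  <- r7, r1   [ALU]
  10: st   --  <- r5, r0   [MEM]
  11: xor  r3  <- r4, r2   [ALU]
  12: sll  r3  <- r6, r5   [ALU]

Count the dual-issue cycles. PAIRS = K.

[0] i0  ld.MEM  -- RAW r4
[1] i1  and.ALU  -- WAW r5
[2] i2  ld.MEM  -- no-port MEM/BR
[3] i3&i4  beq.BR+and.ALU  -- 2-wide
[4] i5&i6  and.ALU+st.MEM  -- 2-wide
[5] i7  mulh.MUL  -- RAW r4
[6] i8  xor.ALU  -- RAW r1
[7] i9&i10  and.ALU+st.MEM  -- 2-wide
[8] i11  xor.ALU  -- WAW r3
[9] i12  sll.ALU  -- tail

PAIRS = 3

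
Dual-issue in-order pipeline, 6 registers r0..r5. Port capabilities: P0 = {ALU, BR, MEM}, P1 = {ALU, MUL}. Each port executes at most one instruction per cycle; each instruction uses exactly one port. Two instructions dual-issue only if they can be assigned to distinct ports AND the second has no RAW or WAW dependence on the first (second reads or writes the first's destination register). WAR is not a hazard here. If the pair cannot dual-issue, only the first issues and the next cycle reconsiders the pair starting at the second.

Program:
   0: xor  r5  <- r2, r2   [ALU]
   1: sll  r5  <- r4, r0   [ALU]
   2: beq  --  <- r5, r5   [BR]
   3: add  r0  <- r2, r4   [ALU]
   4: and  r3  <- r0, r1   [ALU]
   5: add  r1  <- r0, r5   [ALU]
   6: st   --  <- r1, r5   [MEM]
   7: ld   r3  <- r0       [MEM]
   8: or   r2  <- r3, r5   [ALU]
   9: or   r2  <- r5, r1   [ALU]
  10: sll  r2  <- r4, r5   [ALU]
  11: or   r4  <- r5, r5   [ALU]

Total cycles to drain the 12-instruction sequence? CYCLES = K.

CYCLES = 9

#0 head=0: xor i0 WAW r5
#1 head=1: sll i1 RAW r5
#2 head=2: beq;add i2+i3 pair
#3 head=4: and;add i4+i5 pair
#4 head=6: st i6 no-port MEM/MEM
#5 head=7: ld i7 RAW r3
#6 head=8: or i8 WAW r2
#7 head=9: or i9 WAW r2
#8 head=10: sll;or i10+i11 pair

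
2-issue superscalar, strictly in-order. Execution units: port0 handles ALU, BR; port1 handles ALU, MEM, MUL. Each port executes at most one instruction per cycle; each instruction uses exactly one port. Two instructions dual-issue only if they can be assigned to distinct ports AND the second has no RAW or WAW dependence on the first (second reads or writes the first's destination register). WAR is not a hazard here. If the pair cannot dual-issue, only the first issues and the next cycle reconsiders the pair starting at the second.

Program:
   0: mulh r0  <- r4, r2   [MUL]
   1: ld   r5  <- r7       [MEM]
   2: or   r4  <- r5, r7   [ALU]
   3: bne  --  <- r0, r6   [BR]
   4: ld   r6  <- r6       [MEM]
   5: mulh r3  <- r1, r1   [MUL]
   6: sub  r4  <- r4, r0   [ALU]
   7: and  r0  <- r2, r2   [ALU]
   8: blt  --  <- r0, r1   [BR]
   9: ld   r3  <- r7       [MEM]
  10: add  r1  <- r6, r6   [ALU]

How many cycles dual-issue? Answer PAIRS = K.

PAIRS = 3

c0: i0 mulh.MUL  no-port MUL/MEM
c1: i1 ld.MEM  RAW r5
c2: i2/i3 or.ALU+bne.BR  2-wide
c3: i4 ld.MEM  no-port MEM/MUL
c4: i5/i6 mulh.MUL+sub.ALU  2-wide
c5: i7 and.ALU  RAW r0
c6: i8/i9 blt.BR+ld.MEM  2-wide
c7: i10 add.ALU  tail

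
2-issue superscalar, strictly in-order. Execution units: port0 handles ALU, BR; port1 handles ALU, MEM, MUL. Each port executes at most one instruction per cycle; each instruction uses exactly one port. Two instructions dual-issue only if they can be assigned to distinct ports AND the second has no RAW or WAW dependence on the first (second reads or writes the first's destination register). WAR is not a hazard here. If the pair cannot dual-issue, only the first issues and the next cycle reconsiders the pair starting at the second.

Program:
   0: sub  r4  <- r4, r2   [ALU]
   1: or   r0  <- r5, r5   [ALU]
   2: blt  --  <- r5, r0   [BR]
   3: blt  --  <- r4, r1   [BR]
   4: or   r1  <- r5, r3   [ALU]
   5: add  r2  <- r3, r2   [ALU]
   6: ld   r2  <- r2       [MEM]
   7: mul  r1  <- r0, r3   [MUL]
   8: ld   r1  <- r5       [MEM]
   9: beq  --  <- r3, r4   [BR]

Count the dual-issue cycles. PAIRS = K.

  cy0 -> i0/i1 (sub+or) dual
  cy1 -> i2 (blt) no-port BR/BR
  cy2 -> i3/i4 (blt+or) dual
  cy3 -> i5 (add) RAW+WAW r2
  cy4 -> i6 (ld) no-port MEM/MUL
  cy5 -> i7 (mul) no-port MUL/MEM
  cy6 -> i8/i9 (ld+beq) dual

PAIRS = 3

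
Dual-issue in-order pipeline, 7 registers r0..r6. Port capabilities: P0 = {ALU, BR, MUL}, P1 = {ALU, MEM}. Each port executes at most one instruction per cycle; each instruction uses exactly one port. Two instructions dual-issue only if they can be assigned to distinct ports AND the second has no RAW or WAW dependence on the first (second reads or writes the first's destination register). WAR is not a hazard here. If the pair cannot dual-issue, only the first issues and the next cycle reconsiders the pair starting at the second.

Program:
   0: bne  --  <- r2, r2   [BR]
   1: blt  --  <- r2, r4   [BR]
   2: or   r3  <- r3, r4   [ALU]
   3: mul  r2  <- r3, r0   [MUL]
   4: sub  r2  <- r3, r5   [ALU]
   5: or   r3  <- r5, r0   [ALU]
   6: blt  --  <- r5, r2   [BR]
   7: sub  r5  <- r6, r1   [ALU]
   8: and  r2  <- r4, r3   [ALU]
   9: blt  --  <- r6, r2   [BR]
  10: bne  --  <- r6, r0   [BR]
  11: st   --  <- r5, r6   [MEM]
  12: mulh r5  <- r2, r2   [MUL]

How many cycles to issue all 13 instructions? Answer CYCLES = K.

[0] i0  bne.BR  -- no-port BR/BR
[1] i1&i2  blt.BR or.ALU  -- pair
[2] i3  mul.MUL  -- WAW r2
[3] i4&i5  sub.ALU or.ALU  -- pair
[4] i6&i7  blt.BR sub.ALU  -- pair
[5] i8  and.ALU  -- RAW r2
[6] i9  blt.BR  -- no-port BR/BR
[7] i10&i11  bne.BR st.MEM  -- pair
[8] i12  mulh.MUL  -- tail

CYCLES = 9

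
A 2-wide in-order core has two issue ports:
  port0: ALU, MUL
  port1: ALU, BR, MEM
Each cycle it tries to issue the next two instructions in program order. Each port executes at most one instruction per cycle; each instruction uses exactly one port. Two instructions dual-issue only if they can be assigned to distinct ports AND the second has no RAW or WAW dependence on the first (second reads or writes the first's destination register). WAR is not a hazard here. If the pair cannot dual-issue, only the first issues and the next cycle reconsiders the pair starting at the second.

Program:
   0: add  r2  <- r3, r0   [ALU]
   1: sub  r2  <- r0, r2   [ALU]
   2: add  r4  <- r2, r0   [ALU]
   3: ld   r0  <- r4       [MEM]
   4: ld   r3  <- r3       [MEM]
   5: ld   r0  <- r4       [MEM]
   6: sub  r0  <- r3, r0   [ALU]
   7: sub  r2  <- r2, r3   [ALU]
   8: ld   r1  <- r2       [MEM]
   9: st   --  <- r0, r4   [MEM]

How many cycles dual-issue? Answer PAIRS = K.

PAIRS = 1

c0: i0 add.ALU  RAW+WAW r2
c1: i1 sub.ALU  RAW r2
c2: i2 add.ALU  RAW r4
c3: i3 ld.MEM  no-port MEM/MEM
c4: i4 ld.MEM  no-port MEM/MEM
c5: i5 ld.MEM  RAW+WAW r0
c6: i6+i7 sub.ALU+sub.ALU  pair
c7: i8 ld.MEM  no-port MEM/MEM
c8: i9 st.MEM  tail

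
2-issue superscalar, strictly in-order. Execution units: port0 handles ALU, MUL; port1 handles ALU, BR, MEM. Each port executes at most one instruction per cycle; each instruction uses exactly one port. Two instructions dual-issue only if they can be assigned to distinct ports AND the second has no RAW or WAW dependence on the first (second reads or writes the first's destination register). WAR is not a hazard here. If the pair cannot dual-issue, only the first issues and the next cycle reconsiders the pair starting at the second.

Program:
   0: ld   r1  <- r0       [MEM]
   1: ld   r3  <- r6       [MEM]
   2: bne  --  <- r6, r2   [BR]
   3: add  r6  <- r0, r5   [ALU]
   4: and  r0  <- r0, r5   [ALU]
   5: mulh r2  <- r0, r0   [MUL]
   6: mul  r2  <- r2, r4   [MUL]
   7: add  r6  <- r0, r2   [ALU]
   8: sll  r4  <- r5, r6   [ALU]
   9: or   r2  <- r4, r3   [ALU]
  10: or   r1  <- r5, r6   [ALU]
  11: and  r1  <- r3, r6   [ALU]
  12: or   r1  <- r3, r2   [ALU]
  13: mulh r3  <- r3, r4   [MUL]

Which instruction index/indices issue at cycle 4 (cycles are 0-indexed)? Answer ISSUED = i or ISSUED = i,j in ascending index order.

ISSUED = 5

t=0 i0:ld ; no-port MEM/MEM
t=1 i1:ld ; no-port MEM/BR
t=2 i2+i3:bne;add ; dual
t=3 i4:and ; RAW r0
t=4 i5:mulh ; no-port MUL/MUL
t=5 i6:mul ; RAW r2
t=6 i7:add ; RAW r6
t=7 i8:sll ; RAW r4
t=8 i9+i10:or;or ; dual
t=9 i11:and ; WAW r1
t=10 i12+i13:or;mulh ; dual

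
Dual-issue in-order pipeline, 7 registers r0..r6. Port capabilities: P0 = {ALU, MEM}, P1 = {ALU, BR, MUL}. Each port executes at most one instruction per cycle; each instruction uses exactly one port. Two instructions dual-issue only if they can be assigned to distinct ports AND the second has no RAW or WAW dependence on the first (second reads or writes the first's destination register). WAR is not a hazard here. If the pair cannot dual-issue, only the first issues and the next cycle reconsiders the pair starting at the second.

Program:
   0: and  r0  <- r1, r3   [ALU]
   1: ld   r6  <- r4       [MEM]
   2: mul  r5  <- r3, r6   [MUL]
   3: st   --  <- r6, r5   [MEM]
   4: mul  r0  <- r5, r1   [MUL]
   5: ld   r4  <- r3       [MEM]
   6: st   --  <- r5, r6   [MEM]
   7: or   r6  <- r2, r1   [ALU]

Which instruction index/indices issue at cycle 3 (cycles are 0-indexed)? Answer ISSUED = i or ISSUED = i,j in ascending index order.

ISSUED = 5

#0 head=0: and.ALU/ld.MEM i0,i1 pair
#1 head=2: mul.MUL i2 RAW r5
#2 head=3: st.MEM/mul.MUL i3,i4 pair
#3 head=5: ld.MEM i5 no-port MEM/MEM
#4 head=6: st.MEM/or.ALU i6,i7 pair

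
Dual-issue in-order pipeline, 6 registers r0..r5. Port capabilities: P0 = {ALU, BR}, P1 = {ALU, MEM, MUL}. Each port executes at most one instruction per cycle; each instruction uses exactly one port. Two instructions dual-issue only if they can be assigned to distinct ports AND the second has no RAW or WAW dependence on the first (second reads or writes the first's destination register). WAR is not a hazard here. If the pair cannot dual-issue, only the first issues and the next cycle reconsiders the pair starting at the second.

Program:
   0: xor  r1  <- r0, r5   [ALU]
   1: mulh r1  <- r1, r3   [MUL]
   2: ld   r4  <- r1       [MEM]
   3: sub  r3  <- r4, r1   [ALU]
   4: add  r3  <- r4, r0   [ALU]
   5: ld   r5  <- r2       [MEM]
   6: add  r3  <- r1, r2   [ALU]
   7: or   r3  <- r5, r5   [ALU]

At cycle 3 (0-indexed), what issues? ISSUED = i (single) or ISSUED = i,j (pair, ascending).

c0: i0 xor  RAW+WAW r1
c1: i1 mulh  no-port MUL/MEM
c2: i2 ld  RAW r4
c3: i3 sub  WAW r3
c4: i4/i5 add/ld  dual
c5: i6 add  WAW r3
c6: i7 or  tail

ISSUED = 3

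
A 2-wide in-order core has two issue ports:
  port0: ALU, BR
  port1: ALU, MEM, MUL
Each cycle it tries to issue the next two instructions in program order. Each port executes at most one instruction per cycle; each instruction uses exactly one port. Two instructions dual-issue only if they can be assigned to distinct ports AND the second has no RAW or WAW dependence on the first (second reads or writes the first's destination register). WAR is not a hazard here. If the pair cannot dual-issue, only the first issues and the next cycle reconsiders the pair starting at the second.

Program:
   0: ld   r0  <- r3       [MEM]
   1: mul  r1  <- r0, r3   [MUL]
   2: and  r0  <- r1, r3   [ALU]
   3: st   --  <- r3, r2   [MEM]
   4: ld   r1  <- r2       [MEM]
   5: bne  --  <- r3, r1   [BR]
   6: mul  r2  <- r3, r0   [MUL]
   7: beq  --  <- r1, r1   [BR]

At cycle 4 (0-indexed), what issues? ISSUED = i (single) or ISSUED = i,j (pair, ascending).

ISSUED = 5,6

#0 head=0: ld.MEM i0 no-port MEM/MUL
#1 head=1: mul.MUL i1 RAW r1
#2 head=2: and.ALU+st.MEM i2/i3 dual
#3 head=4: ld.MEM i4 RAW r1
#4 head=5: bne.BR+mul.MUL i5/i6 dual
#5 head=7: beq.BR i7 tail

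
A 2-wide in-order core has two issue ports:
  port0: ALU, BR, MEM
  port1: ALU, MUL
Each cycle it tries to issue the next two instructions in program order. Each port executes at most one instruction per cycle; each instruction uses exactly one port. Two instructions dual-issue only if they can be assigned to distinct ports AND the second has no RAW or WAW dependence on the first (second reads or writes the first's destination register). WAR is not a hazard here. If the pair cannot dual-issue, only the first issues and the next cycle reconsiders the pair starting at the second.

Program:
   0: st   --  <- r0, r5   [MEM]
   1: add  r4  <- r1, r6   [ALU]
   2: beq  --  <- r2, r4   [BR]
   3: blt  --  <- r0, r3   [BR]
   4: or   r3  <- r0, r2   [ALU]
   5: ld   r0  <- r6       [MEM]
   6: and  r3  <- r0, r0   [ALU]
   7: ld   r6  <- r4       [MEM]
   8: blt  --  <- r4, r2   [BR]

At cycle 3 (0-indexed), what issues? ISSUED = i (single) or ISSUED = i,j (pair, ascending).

ISSUED = 5

  cy0 -> i0+i1 (st.MEM/add.ALU) pair
  cy1 -> i2 (beq.BR) no-port BR/BR
  cy2 -> i3+i4 (blt.BR/or.ALU) pair
  cy3 -> i5 (ld.MEM) RAW r0
  cy4 -> i6+i7 (and.ALU/ld.MEM) pair
  cy5 -> i8 (blt.BR) tail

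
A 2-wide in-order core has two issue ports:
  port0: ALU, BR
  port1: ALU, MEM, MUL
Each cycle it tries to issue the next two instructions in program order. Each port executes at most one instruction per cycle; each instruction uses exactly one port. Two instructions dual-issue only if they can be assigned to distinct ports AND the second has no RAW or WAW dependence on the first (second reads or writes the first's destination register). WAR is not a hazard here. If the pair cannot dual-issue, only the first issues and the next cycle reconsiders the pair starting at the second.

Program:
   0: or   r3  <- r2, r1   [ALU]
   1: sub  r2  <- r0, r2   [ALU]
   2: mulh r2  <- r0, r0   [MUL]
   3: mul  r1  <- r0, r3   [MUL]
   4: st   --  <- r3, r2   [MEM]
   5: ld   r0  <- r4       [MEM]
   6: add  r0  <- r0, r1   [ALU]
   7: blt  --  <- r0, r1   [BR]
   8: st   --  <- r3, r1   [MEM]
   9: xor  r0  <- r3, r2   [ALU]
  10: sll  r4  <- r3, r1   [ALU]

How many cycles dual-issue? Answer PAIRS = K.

t=0 i0,i1:or.ALU;sub.ALU ; 2-wide
t=1 i2:mulh.MUL ; no-port MUL/MUL
t=2 i3:mul.MUL ; no-port MUL/MEM
t=3 i4:st.MEM ; no-port MEM/MEM
t=4 i5:ld.MEM ; RAW+WAW r0
t=5 i6:add.ALU ; RAW r0
t=6 i7,i8:blt.BR;st.MEM ; 2-wide
t=7 i9,i10:xor.ALU;sll.ALU ; 2-wide

PAIRS = 3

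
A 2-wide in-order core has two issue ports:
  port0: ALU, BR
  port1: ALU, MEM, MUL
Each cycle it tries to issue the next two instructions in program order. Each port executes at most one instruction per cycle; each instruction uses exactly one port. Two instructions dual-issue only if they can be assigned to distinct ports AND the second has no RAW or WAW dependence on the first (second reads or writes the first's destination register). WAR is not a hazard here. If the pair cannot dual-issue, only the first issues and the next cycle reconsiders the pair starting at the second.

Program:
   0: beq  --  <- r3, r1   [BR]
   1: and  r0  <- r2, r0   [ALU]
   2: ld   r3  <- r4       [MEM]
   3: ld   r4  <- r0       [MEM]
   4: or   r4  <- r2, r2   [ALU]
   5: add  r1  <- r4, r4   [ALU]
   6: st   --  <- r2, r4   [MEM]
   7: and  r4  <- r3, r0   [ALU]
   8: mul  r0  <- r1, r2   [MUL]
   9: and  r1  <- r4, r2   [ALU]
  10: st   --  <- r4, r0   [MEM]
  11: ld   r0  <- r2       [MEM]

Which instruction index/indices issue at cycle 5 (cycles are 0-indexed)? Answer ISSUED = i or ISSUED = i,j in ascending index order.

ISSUED = 7,8

t=0 i0,i1:beq.BR+and.ALU ; 2-wide
t=1 i2:ld.MEM ; no-port MEM/MEM
t=2 i3:ld.MEM ; WAW r4
t=3 i4:or.ALU ; RAW r4
t=4 i5,i6:add.ALU+st.MEM ; 2-wide
t=5 i7,i8:and.ALU+mul.MUL ; 2-wide
t=6 i9,i10:and.ALU+st.MEM ; 2-wide
t=7 i11:ld.MEM ; tail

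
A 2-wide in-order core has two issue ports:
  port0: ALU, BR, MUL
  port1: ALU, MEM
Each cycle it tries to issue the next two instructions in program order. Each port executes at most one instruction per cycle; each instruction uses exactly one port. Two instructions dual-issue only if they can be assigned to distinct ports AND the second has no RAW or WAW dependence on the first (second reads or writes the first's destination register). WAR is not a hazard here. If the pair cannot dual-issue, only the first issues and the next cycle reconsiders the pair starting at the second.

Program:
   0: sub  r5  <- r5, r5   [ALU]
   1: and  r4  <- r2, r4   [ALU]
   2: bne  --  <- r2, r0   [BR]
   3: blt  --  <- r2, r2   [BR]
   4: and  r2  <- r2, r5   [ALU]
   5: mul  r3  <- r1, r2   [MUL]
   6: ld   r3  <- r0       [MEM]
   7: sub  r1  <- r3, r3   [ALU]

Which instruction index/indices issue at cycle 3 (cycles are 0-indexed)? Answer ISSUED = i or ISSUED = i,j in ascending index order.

#0 head=0: sub.ALU/and.ALU i0&i1 pair
#1 head=2: bne.BR i2 no-port BR/BR
#2 head=3: blt.BR/and.ALU i3&i4 pair
#3 head=5: mul.MUL i5 WAW r3
#4 head=6: ld.MEM i6 RAW r3
#5 head=7: sub.ALU i7 tail

ISSUED = 5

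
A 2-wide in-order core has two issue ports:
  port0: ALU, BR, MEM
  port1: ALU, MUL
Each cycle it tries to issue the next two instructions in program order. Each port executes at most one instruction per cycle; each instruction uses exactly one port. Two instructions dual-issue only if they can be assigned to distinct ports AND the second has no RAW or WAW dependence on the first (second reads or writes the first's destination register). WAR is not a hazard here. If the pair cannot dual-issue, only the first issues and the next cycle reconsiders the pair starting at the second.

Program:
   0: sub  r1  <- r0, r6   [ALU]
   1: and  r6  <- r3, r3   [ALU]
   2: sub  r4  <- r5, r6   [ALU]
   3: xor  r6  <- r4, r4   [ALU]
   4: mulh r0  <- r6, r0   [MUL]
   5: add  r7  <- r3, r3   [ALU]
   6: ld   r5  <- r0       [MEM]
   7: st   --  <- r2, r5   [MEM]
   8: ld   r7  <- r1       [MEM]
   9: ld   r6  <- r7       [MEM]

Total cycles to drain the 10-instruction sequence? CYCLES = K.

[0] i0/i1  sub/and  -- pair
[1] i2  sub  -- RAW r4
[2] i3  xor  -- RAW r6
[3] i4/i5  mulh/add  -- pair
[4] i6  ld  -- no-port MEM/MEM
[5] i7  st  -- no-port MEM/MEM
[6] i8  ld  -- no-port MEM/MEM
[7] i9  ld  -- tail

CYCLES = 8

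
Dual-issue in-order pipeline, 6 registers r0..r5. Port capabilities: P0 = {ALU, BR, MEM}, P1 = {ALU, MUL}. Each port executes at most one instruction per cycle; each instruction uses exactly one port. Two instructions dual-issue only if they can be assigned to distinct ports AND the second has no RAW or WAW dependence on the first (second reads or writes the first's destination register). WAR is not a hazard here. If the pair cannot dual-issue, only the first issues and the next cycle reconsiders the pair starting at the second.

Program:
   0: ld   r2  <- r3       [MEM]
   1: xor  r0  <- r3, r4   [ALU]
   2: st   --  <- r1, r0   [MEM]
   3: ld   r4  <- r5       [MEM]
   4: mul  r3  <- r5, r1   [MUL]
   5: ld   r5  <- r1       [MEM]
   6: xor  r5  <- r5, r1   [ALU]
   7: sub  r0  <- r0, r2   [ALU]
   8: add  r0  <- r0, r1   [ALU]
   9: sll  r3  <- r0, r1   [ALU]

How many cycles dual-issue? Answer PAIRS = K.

PAIRS = 3

0. ld/xor @i0,i1  | dual
1. st @i2  | no-port MEM/MEM
2. ld/mul @i3,i4  | dual
3. ld @i5  | RAW+WAW r5
4. xor/sub @i6,i7  | dual
5. add @i8  | RAW r0
6. sll @i9  | tail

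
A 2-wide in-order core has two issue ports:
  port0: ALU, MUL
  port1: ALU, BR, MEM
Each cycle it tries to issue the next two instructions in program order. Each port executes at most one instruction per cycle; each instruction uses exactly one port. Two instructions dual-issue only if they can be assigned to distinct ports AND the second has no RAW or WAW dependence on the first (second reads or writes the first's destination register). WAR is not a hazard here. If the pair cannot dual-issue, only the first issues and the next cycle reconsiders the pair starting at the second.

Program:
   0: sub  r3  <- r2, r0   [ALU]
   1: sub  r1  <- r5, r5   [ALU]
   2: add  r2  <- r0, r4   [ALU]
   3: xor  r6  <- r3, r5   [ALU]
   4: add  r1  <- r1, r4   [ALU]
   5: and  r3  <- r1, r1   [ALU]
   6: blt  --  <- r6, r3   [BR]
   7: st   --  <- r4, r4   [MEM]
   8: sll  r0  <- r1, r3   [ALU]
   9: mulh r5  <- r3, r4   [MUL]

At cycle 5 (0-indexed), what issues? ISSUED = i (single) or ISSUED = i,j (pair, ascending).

ISSUED = 7,8

#0 head=0: sub.ALU;sub.ALU i0,i1 2-wide
#1 head=2: add.ALU;xor.ALU i2,i3 2-wide
#2 head=4: add.ALU i4 RAW r1
#3 head=5: and.ALU i5 RAW r3
#4 head=6: blt.BR i6 no-port BR/MEM
#5 head=7: st.MEM;sll.ALU i7,i8 2-wide
#6 head=9: mulh.MUL i9 tail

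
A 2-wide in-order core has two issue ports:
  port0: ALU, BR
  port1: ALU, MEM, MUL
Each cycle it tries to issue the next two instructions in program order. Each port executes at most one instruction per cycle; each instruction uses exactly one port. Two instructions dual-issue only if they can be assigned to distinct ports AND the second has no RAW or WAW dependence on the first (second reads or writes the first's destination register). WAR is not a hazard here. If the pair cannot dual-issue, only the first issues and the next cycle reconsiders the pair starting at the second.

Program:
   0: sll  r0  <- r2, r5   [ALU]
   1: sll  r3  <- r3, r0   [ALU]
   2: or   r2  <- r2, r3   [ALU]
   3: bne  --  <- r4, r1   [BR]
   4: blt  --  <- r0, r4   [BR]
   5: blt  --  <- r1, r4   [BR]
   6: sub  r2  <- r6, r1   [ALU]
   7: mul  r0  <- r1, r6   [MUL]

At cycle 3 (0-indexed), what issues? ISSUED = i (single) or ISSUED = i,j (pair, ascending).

t=0 i0:sll ; RAW r0
t=1 i1:sll ; RAW r3
t=2 i2/i3:or bne ; pair
t=3 i4:blt ; no-port BR/BR
t=4 i5/i6:blt sub ; pair
t=5 i7:mul ; tail

ISSUED = 4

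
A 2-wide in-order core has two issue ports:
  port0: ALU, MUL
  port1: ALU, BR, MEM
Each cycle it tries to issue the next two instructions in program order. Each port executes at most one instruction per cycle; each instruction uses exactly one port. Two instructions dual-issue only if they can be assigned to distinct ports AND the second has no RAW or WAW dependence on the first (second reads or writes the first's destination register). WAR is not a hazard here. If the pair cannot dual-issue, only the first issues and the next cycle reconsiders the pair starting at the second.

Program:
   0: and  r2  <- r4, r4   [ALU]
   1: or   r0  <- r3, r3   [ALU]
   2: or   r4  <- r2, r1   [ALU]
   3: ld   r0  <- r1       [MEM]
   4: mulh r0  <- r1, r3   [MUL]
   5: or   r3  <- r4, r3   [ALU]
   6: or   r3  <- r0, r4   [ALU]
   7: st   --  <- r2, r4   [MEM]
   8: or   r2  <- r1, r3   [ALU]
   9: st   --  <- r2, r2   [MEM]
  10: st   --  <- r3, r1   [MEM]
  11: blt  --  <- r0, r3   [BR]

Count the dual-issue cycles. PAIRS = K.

c0: i0+i1 and.ALU/or.ALU  pair
c1: i2+i3 or.ALU/ld.MEM  pair
c2: i4+i5 mulh.MUL/or.ALU  pair
c3: i6+i7 or.ALU/st.MEM  pair
c4: i8 or.ALU  RAW r2
c5: i9 st.MEM  no-port MEM/MEM
c6: i10 st.MEM  no-port MEM/BR
c7: i11 blt.BR  tail

PAIRS = 4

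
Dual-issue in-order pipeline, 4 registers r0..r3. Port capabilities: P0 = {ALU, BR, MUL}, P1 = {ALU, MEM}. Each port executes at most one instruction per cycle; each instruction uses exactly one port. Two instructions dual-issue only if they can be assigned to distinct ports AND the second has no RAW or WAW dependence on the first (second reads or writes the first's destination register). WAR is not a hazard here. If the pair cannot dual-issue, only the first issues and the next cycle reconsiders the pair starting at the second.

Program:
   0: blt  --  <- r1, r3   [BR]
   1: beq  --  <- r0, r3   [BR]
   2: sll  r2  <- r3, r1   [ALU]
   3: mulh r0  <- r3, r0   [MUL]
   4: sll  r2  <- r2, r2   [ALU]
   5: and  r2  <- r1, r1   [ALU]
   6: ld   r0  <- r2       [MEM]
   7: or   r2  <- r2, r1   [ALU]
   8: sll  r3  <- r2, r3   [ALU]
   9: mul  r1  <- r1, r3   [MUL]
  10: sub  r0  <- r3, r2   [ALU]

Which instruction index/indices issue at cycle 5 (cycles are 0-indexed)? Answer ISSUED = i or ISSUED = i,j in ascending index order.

ISSUED = 8

c0: i0 blt  no-port BR/BR
c1: i1,i2 beq;sll  pair
c2: i3,i4 mulh;sll  pair
c3: i5 and  RAW r2
c4: i6,i7 ld;or  pair
c5: i8 sll  RAW r3
c6: i9,i10 mul;sub  pair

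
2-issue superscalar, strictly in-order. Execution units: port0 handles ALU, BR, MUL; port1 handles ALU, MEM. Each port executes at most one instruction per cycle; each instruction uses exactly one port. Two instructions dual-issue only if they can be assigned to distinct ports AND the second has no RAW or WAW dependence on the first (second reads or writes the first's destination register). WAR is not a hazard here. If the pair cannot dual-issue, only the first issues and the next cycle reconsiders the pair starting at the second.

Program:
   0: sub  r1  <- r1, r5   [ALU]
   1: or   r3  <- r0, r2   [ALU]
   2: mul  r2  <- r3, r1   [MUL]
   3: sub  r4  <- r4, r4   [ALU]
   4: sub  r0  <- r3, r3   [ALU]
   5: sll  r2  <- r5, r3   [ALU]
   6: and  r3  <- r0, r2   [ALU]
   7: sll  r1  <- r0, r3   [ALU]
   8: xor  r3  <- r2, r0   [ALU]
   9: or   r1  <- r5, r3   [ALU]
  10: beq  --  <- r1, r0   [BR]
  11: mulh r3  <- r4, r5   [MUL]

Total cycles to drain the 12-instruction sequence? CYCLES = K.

#0 head=0: sub.ALU or.ALU i0&i1 pair
#1 head=2: mul.MUL sub.ALU i2&i3 pair
#2 head=4: sub.ALU sll.ALU i4&i5 pair
#3 head=6: and.ALU i6 RAW r3
#4 head=7: sll.ALU xor.ALU i7&i8 pair
#5 head=9: or.ALU i9 RAW r1
#6 head=10: beq.BR i10 no-port BR/MUL
#7 head=11: mulh.MUL i11 tail

CYCLES = 8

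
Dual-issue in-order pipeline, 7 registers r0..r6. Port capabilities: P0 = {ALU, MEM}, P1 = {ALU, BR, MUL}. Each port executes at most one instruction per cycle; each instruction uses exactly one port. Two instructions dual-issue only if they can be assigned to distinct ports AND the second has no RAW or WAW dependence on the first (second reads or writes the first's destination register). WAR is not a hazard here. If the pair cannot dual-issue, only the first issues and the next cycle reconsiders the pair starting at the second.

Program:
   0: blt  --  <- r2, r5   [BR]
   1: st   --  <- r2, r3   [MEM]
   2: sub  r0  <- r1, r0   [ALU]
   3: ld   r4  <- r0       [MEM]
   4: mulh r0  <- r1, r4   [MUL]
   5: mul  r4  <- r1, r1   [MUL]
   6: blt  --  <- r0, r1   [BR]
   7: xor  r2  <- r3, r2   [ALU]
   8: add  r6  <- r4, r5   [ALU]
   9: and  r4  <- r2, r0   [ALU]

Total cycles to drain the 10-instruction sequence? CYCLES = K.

#0 head=0: blt.BR st.MEM i0,i1 2-wide
#1 head=2: sub.ALU i2 RAW r0
#2 head=3: ld.MEM i3 RAW r4
#3 head=4: mulh.MUL i4 no-port MUL/MUL
#4 head=5: mul.MUL i5 no-port MUL/BR
#5 head=6: blt.BR xor.ALU i6,i7 2-wide
#6 head=8: add.ALU and.ALU i8,i9 2-wide

CYCLES = 7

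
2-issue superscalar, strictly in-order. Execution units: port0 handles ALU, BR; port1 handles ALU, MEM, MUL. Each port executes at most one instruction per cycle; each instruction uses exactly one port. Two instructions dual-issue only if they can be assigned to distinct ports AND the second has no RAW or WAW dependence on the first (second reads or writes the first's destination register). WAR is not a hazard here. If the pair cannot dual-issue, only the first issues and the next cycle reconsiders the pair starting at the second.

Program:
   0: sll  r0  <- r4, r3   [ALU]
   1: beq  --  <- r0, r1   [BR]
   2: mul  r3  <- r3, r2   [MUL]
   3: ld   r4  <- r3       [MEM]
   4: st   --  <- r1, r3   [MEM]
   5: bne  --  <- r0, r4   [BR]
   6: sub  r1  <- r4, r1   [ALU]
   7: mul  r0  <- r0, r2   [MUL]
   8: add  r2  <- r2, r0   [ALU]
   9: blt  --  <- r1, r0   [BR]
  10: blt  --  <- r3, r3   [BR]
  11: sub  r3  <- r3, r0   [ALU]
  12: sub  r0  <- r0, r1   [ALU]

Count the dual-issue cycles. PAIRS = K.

PAIRS = 5

t=0 i0:sll.ALU ; RAW r0
t=1 i1,i2:beq.BR;mul.MUL ; dual
t=2 i3:ld.MEM ; no-port MEM/MEM
t=3 i4,i5:st.MEM;bne.BR ; dual
t=4 i6,i7:sub.ALU;mul.MUL ; dual
t=5 i8,i9:add.ALU;blt.BR ; dual
t=6 i10,i11:blt.BR;sub.ALU ; dual
t=7 i12:sub.ALU ; tail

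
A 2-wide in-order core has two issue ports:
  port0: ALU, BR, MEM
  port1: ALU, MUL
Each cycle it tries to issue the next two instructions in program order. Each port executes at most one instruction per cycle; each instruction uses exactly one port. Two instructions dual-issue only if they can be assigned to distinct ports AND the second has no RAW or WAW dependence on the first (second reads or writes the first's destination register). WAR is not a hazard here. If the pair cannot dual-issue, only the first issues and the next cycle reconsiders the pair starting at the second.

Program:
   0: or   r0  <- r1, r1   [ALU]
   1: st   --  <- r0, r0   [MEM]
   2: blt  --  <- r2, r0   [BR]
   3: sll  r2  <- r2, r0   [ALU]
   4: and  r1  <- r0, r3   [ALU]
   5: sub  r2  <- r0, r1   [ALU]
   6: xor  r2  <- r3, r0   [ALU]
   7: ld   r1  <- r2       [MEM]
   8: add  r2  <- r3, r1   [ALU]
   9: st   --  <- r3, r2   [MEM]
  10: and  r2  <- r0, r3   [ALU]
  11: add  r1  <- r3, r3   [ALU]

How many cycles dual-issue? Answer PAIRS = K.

PAIRS = 2

#0 head=0: or i0 RAW r0
#1 head=1: st i1 no-port MEM/BR
#2 head=2: blt+sll i2&i3 2-wide
#3 head=4: and i4 RAW r1
#4 head=5: sub i5 WAW r2
#5 head=6: xor i6 RAW r2
#6 head=7: ld i7 RAW r1
#7 head=8: add i8 RAW r2
#8 head=9: st+and i9&i10 2-wide
#9 head=11: add i11 tail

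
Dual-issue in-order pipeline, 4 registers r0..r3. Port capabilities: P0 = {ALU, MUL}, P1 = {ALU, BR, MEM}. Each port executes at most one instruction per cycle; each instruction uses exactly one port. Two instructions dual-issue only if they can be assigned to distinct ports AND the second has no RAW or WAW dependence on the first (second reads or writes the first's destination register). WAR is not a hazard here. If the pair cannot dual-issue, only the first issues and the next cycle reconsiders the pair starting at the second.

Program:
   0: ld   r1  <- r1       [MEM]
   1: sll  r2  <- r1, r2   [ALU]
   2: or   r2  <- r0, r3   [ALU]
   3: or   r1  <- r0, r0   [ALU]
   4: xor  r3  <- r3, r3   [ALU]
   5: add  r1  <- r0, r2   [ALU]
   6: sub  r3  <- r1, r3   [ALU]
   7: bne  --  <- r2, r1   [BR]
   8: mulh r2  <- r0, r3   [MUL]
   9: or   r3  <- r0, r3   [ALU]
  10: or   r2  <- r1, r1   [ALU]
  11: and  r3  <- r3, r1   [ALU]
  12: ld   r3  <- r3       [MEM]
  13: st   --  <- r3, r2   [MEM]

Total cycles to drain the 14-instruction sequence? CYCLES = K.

#0 head=0: ld i0 RAW r1
#1 head=1: sll i1 WAW r2
#2 head=2: or or i2/i3 2-wide
#3 head=4: xor add i4/i5 2-wide
#4 head=6: sub bne i6/i7 2-wide
#5 head=8: mulh or i8/i9 2-wide
#6 head=10: or and i10/i11 2-wide
#7 head=12: ld i12 no-port MEM/MEM
#8 head=13: st i13 tail

CYCLES = 9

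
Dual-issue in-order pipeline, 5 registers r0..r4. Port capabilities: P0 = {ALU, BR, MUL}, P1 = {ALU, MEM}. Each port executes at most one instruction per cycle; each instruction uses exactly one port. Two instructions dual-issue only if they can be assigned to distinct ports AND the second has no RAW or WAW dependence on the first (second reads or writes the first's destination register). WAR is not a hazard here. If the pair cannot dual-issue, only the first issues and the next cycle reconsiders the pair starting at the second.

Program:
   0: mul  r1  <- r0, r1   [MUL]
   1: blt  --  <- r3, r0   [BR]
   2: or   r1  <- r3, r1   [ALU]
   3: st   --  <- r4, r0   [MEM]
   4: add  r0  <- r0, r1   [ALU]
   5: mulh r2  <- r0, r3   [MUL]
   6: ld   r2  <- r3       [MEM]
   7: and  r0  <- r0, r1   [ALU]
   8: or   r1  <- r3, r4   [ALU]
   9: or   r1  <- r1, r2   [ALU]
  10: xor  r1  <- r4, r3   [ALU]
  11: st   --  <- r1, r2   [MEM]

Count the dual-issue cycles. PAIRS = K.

t=0 i0:mul ; no-port MUL/BR
t=1 i1,i2:blt;or ; 2-wide
t=2 i3,i4:st;add ; 2-wide
t=3 i5:mulh ; WAW r2
t=4 i6,i7:ld;and ; 2-wide
t=5 i8:or ; RAW+WAW r1
t=6 i9:or ; WAW r1
t=7 i10:xor ; RAW r1
t=8 i11:st ; tail

PAIRS = 3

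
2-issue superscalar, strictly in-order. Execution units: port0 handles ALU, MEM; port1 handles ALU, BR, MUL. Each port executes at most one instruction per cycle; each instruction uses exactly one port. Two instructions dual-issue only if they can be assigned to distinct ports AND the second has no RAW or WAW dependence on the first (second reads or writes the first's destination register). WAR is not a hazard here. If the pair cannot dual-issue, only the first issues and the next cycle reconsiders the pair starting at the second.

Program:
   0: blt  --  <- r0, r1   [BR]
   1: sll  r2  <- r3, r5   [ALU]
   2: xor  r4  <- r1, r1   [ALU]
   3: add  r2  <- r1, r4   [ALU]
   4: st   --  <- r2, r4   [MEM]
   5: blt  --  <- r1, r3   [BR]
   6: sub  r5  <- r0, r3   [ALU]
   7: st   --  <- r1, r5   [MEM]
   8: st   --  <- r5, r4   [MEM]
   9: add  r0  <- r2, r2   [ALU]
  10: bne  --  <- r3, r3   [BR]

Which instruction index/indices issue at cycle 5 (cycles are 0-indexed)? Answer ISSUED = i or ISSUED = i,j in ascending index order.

ISSUED = 7

#0 head=0: blt+sll i0&i1 2-wide
#1 head=2: xor i2 RAW r4
#2 head=3: add i3 RAW r2
#3 head=4: st+blt i4&i5 2-wide
#4 head=6: sub i6 RAW r5
#5 head=7: st i7 no-port MEM/MEM
#6 head=8: st+add i8&i9 2-wide
#7 head=10: bne i10 tail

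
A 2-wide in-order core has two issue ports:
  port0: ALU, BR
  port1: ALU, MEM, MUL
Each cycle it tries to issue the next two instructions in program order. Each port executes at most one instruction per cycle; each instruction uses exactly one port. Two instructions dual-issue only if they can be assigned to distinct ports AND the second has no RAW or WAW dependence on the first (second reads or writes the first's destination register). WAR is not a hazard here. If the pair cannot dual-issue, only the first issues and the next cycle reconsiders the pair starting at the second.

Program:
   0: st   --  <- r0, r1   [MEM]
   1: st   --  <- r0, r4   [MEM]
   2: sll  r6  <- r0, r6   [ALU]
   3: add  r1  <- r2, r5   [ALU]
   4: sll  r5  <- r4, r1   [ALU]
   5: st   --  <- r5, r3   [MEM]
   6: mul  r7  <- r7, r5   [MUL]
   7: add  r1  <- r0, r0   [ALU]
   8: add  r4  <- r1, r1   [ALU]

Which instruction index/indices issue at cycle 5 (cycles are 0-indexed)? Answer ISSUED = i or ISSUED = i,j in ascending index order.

ISSUED = 6,7

#0 head=0: st.MEM i0 no-port MEM/MEM
#1 head=1: st.MEM/sll.ALU i1+i2 pair
#2 head=3: add.ALU i3 RAW r1
#3 head=4: sll.ALU i4 RAW r5
#4 head=5: st.MEM i5 no-port MEM/MUL
#5 head=6: mul.MUL/add.ALU i6+i7 pair
#6 head=8: add.ALU i8 tail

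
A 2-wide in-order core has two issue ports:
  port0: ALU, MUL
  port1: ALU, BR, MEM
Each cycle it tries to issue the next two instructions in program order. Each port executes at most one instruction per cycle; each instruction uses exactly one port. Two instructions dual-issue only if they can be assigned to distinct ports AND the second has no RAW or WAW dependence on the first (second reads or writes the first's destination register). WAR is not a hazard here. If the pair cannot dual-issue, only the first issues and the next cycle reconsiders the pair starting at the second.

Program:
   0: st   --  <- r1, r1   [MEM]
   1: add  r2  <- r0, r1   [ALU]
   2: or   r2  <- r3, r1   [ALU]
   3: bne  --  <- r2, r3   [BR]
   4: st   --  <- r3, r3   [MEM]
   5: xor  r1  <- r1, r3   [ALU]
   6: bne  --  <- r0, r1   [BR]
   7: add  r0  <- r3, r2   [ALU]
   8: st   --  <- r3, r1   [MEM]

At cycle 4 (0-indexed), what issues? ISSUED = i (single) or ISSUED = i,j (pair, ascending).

ISSUED = 6,7

0. st;add @i0,i1  | 2-wide
1. or @i2  | RAW r2
2. bne @i3  | no-port BR/MEM
3. st;xor @i4,i5  | 2-wide
4. bne;add @i6,i7  | 2-wide
5. st @i8  | tail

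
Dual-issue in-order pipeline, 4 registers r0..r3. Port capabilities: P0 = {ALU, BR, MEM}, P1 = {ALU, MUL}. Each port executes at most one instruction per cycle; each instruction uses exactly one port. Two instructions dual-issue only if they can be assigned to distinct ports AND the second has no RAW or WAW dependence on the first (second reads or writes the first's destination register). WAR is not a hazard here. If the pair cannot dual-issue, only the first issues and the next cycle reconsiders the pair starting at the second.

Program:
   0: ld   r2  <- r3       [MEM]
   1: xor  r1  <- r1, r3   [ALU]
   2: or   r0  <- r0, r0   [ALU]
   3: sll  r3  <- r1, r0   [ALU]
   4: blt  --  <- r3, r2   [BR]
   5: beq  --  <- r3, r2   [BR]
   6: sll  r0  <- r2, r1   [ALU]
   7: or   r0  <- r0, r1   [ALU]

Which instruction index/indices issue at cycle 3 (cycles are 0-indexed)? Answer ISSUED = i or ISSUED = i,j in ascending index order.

#0 head=0: ld.MEM;xor.ALU i0+i1 dual
#1 head=2: or.ALU i2 RAW r0
#2 head=3: sll.ALU i3 RAW r3
#3 head=4: blt.BR i4 no-port BR/BR
#4 head=5: beq.BR;sll.ALU i5+i6 dual
#5 head=7: or.ALU i7 tail

ISSUED = 4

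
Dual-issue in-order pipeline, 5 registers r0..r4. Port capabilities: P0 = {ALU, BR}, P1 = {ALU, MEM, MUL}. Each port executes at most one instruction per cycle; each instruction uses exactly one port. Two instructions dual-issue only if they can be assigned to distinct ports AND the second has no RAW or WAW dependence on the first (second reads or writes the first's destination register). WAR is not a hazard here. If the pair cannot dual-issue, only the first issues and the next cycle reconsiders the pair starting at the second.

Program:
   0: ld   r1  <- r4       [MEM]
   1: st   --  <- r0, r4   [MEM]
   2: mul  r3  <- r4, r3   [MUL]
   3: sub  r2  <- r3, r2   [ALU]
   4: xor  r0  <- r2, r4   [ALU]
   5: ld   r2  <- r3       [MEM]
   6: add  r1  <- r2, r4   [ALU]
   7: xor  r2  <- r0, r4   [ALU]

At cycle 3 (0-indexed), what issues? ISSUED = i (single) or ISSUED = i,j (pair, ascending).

ISSUED = 3

t=0 i0:ld ; no-port MEM/MEM
t=1 i1:st ; no-port MEM/MUL
t=2 i2:mul ; RAW r3
t=3 i3:sub ; RAW r2
t=4 i4+i5:xor;ld ; pair
t=5 i6+i7:add;xor ; pair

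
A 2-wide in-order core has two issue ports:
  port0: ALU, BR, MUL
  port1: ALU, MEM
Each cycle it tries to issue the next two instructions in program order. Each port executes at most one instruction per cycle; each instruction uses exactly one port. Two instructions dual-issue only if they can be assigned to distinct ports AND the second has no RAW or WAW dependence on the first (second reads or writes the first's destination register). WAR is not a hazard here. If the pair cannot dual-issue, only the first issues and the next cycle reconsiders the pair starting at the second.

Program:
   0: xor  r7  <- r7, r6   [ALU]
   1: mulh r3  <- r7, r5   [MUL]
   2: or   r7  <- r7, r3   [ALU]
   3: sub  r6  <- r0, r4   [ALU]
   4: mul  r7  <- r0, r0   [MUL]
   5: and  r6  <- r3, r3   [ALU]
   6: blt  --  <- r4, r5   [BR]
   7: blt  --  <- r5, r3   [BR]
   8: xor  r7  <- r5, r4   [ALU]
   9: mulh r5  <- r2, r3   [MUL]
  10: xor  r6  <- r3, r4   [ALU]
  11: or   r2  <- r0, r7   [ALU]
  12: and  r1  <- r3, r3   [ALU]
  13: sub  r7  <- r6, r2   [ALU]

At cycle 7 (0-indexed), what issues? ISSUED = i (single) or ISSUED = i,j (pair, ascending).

ISSUED = 11,12

c0: i0 xor  RAW r7
c1: i1 mulh  RAW r3
c2: i2,i3 or/sub  pair
c3: i4,i5 mul/and  pair
c4: i6 blt  no-port BR/BR
c5: i7,i8 blt/xor  pair
c6: i9,i10 mulh/xor  pair
c7: i11,i12 or/and  pair
c8: i13 sub  tail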